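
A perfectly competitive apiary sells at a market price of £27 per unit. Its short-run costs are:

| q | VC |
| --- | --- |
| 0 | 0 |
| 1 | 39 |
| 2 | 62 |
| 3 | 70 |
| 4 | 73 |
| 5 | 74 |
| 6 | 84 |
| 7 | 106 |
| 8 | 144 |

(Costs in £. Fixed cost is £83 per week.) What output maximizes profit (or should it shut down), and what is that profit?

Profit at each row (π = 27q − TC): q=0: -83; q=1: -95; q=2: -91; q=3: -72; q=4: -48; q=5: -22; q=6: -5; q=7: 0; q=8: -11.
Profit is maximized at q = 7. AVC there is 106/7 = £15.14 ≤ P, so producing beats shutting down (which would give -£83).

q = 7; profit = £0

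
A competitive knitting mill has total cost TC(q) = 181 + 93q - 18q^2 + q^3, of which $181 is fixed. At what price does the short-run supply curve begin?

$12 per unit

Short-run supply begins at min AVC. From VC = 93q - 18q^2 + q^3, AVC = 93 - 18q + q^2.
dAVC/dq = -18 + 2q = 0 gives q = 9. min AVC = 93 - 18·9 + 9^2 = 12.
For P < $12 the firm produces nothing.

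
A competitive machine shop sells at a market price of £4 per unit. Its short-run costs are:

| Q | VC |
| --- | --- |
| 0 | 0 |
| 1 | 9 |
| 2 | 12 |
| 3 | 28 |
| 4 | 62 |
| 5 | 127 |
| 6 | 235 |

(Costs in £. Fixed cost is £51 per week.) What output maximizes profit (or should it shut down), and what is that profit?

Profit at each row (π = 4Q − TC): Q=0: -51; Q=1: -56; Q=2: -55; Q=3: -67; Q=4: -97; Q=5: -158; Q=6: -262.
Profit is highest at Q = 0. Equivalently, the lowest AVC in the table is 12/2 ≈ £6 at Q = 2, and P = £4 falls below it — price never covers variable cost, so the firm shuts down and loses only its fixed cost.

Q = 0 (shut down); profit = -£51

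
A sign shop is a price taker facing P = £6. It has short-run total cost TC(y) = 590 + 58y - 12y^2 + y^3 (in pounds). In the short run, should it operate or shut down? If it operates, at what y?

Variable cost is VC = 58y - 12y^2 + y^3, so AVC = VC/y = 58 - 12y + y^2 and MC = dTC/dy = 58 - 24y + 3y^2.
AVC is minimized where dAVC/dy = -12 + 2y = 0, at y = 6; min AVC = 58 - 12·6 + 6^2 = £22.
P = £6 lies below min AVC = £22; no output level covers variable cost.
Best response: produce nothing and absorb the £590 fixed cost.

Shut down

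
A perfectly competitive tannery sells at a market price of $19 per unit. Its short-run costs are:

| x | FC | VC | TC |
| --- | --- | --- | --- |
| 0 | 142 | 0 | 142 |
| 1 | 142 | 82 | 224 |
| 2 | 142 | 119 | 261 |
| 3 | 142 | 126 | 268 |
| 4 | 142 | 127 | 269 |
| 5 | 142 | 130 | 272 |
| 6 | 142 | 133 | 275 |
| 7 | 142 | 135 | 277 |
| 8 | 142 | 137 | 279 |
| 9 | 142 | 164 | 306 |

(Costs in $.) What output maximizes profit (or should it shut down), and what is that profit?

x = 8; profit = -$127

Profit at each row (π = 19x − TC): x=0: -142; x=1: -205; x=2: -223; x=3: -211; x=4: -193; x=5: -177; x=6: -161; x=7: -144; x=8: -127; x=9: -135.
Profit is maximized at x = 8. AVC there is 137/8 = $17.12 ≤ P, so producing beats shutting down (which would give -$142).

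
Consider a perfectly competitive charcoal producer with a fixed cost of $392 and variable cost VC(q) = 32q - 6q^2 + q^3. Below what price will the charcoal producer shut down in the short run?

The firm shuts down when price falls below the minimum of average variable cost. AVC = VC/q = 32 - 6q + q^2.
dAVC/dq = -6 + 2q = 0 gives q = 3. min AVC = 32 - 6·3 + 3^2 = 23.
So the shutdown price is $23.

$23 per unit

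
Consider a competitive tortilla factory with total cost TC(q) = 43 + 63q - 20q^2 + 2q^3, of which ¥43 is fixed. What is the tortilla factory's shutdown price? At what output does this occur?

¥13 per unit, at q = 5

The shutdown price is the minimum of AVC. VC = 63q - 20q^2 + 2q^3, so AVC = 63 - 20q + 2q^2.
At the minimum of AVC, MC = AVC. MC = 63 - 40q + 6q^2; setting MC = AVC gives 4q^2 - 20q = 0, so q = 5. min AVC = 13.
So the shutdown price is ¥13.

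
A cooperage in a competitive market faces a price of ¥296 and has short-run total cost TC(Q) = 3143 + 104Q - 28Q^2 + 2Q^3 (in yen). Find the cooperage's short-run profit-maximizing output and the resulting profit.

AVC = 104 - 28Q + 2Q^2; min AVC = ¥6 at Q = 7. Since P = ¥296 ≥ min AVC, the firm produces.
MC = 104 - 56Q + 6Q^2. Setting P = MC and taking the root on the rising branch gives Q* = 12.
TR = 296·12 = 3552. TC = 3143 + 672 = 3815. Profit = 3552 − 3815 = -¥263.
That loss of ¥263 beats the ¥3143 the firm would lose by shutting down; producing recovers ¥2880 of fixed cost.

Profit = -¥263 at Q = 12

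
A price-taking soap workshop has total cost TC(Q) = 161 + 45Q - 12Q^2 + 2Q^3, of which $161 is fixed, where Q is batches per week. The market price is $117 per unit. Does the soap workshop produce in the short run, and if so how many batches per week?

Strip out fixed cost: VC = 45Q - 12Q^2 + 2Q^3. Then AVC = 45 - 12Q + 2Q^2 and MC = 45 - 24Q + 6Q^2.
AVC is minimized where dAVC/dQ = -12 + 4Q = 0, at Q = 3; min AVC = 45 - 12·3 + 2·3^2 = $27.
P = $117 exceeds min AVC = $27, so the firm stays open.
P = MC gives -72 - 24Q + 6Q^2 = 0, with roots -2 and 6. Take the larger (rising MC): Q* = 6.
Check: AVC at Q = 6 is $45 ≤ P, so revenue covers variable cost.
Profit = P·Q − TC = 117·6 − 431 = $271.

Produce at Q = 6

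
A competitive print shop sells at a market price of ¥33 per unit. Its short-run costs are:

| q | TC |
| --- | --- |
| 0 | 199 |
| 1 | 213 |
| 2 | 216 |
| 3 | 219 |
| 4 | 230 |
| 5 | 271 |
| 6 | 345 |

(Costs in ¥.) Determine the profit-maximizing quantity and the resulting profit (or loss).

q = 4; profit = -¥98

Profit at each row (π = 33q − TC): q=0: -199; q=1: -180; q=2: -150; q=3: -120; q=4: -98; q=5: -106; q=6: -147.
Profit is maximized at q = 4. AVC there is 31/4 = ¥7.75 ≤ P, so producing beats shutting down (which would give -¥199).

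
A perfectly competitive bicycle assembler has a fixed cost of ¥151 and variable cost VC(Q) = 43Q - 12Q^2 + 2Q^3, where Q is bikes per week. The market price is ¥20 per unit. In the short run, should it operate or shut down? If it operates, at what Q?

Strip out fixed cost: VC = 43Q - 12Q^2 + 2Q^3. Then AVC = 43 - 12Q + 2Q^2 and MC = 43 - 24Q + 6Q^2.
AVC hits its minimum where MC = AVC, at Q = 3, giving min AVC = 43 - 12·3 + 2·3^2 = ¥25.
Since P = ¥20 < min AVC = ¥25, price fails to cover variable cost at any output.
Best response: produce nothing and absorb the ¥151 fixed cost.

Shut down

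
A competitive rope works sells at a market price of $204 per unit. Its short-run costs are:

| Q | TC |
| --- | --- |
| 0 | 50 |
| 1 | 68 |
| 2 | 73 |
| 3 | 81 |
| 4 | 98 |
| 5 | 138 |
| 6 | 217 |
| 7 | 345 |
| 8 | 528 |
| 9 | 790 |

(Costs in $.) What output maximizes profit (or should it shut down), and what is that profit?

Profit at each row (π = 204Q − TC): Q=0: -50; Q=1: 136; Q=2: 335; Q=3: 531; Q=4: 718; Q=5: 882; Q=6: 1007; Q=7: 1083; Q=8: 1104; Q=9: 1046.
Profit is maximized at Q = 8. AVC there is 478/8 = $59.75 ≤ P, so producing beats shutting down (which would give -$50).

Q = 8; profit = $1104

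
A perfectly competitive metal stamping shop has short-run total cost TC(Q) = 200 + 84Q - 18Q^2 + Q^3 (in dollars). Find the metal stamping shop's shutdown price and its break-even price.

Shutdown price = $3; break-even price = $24

AVC = 84 - 18Q + Q^2; minimized at Q = 9, giving min AVC = $3. That is the shutdown price.
ATC = 200/Q + 84 - 18Q + Q^2. Setting dATC/dQ = −200/Q^2 − 18 + 2Q = 0 gives Q = 10 (since 2·10^3 − 18·10^2 = 200).
min ATC = 200/10 + 84 − 18·10 + 10^2 = $24. That is the break-even price.
For $3 ≤ P < $24 the firm produces at a loss; below $3 it shuts down.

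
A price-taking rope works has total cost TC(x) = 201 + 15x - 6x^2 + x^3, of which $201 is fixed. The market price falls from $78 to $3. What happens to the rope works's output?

Output falls from 7 to 0 (the firm shuts down)

AVC = 15 - 6x + x^2, minimized at x = 3 where min AVC = $6. MC = 15 - 12x + 3x^2.
At P = $78 ≥ min AVC, set P = MC on the rising branch: x = 7.
At P = $3 < min AVC = $6, price no longer covers variable cost at any output, so the firm shuts down: x = 0.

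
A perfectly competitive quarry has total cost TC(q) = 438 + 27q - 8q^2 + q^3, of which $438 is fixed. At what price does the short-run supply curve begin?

The firm shuts down when price falls below the minimum of average variable cost. AVC = VC/q = 27 - 8q + q^2.
At the minimum of AVC, MC = AVC. MC = 27 - 16q + 3q^2; setting MC = AVC gives 2q^2 - 8q = 0, so q = 4. min AVC = 11.
The firm shuts down for any P below $11.

$11 per unit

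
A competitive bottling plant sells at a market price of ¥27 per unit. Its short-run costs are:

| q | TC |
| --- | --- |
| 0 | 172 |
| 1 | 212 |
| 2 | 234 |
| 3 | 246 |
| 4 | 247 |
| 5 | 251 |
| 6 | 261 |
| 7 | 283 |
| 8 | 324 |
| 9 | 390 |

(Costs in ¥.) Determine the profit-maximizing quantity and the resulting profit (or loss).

q = 7; profit = -¥94

Compute π = P·q − TC at each output: q=0: -172; q=1: -185; q=2: -180; q=3: -165; q=4: -139; q=5: -116; q=6: -99; q=7: -94; q=8: -108; q=9: -147.
Profit is maximized at q = 7. AVC there is 111/7 = ¥15.86 ≤ P, so producing beats shutting down (which would give -¥172).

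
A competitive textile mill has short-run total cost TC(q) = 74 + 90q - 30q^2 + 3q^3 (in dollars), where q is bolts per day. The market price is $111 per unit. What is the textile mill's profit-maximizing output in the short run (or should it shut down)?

Strip out fixed cost: VC = 90q - 30q^2 + 3q^3. Then AVC = 90 - 30q + 3q^2 and MC = 90 - 60q + 9q^2.
The AVC parabola has its vertex at q = 30/6 = 5, where AVC = 90 - 30·5 + 3·5^2 = $15.
Because $111 ≥ $15, revenue can cover variable cost; the firm operates.
P = MC gives -21 - 60q + 9q^2 = 0, with roots -1/3 and 7. Take the larger (rising MC): q* = 7.
Check: AVC at q = 7 is $27 ≤ P, so revenue covers variable cost.
Profit = P·q − TC = 111·7 − 263 = $514.

Produce at q = 7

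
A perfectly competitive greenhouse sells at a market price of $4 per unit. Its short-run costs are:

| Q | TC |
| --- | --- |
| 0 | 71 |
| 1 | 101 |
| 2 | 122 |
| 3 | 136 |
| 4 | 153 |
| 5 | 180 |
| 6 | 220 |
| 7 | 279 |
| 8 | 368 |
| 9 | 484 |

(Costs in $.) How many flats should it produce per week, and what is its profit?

Compute π = P·Q − TC at each output: Q=0: -71; Q=1: -97; Q=2: -114; Q=3: -124; Q=4: -137; Q=5: -160; Q=6: -196; Q=7: -251; Q=8: -336; Q=9: -448.
Profit is highest at Q = 0. Equivalently, the lowest AVC in the table is 82/4 ≈ $20.50 at Q = 4, and P = $4 falls below it — price never covers variable cost, so the firm shuts down and loses only its fixed cost.

Q = 0 (shut down); profit = -$71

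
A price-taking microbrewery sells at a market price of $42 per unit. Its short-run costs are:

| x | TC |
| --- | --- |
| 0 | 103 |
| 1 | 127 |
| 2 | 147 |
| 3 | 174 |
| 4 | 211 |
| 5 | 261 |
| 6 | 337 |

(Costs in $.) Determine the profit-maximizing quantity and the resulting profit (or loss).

x = 4; profit = -$43

Tabulate TR − TC: x=0: -103; x=1: -85; x=2: -63; x=3: -48; x=4: -43; x=5: -51; x=6: -85.
Profit is maximized at x = 4. AVC there is 108/4 = $27 ≤ P, so producing beats shutting down (which would give -$103).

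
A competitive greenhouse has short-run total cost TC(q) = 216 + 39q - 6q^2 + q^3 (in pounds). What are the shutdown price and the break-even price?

AVC = 39 - 6q + q^2; minimized at q = 3, giving min AVC = £30. That is the shutdown price.
ATC = 216/q + 39 - 6q + q^2. Setting dATC/dq = −216/q^2 − 6 + 2q = 0 gives q = 6 (since 2·6^3 − 6·6^2 = 216).
min ATC = 216/6 + 39 − 6·6 + 6^2 = £75. That is the break-even price.
Between these two prices the firm operates at a loss; above £75 it earns a profit.

Shutdown price = £30; break-even price = £75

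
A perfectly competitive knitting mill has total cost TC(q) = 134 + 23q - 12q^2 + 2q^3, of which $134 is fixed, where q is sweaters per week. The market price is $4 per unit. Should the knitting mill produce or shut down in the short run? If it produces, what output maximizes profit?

From TC, MC = TC'(q) = 23 - 24q + 6q^2 and AVC = VC/q = 23 - 12q + 2q^2.
AVC is minimized where dAVC/dq = -12 + 4q = 0, at q = 3; min AVC = 23 - 12·3 + 2·3^2 = $5.
With P < min AVC ($4 < $5), every unit sold adds to the loss.
The firm minimizes its loss by shutting down and losing only its fixed cost of $134.

Shut down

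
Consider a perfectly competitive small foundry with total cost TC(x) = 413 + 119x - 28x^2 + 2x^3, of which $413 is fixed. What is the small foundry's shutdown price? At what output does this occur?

The shutdown price is the minimum of AVC. VC = 119x - 28x^2 + 2x^3, so AVC = 119 - 28x + 2x^2.
dAVC/dx = -28 + 4x = 0 gives x = 7. min AVC = 119 - 28·7 + 2·7^2 = 21.
For P < $21 the firm produces nothing.

$21 per unit, at x = 7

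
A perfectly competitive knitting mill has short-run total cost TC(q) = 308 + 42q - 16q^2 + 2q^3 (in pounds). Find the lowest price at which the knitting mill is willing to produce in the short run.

£10 per unit

Short-run supply begins at min AVC. From VC = 42q - 16q^2 + 2q^3, AVC = 42 - 16q + 2q^2.
dAVC/dq = -16 + 4q = 0 gives q = 4. min AVC = 42 - 16·4 + 2·4^2 = 10.
The firm shuts down for any P below £10.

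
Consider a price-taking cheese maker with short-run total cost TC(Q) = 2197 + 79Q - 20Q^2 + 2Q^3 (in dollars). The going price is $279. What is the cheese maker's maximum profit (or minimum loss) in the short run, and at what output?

Profit = -$197 at Q = 10

AVC = 79 - 20Q + 2Q^2; min AVC = $29 at Q = 5. Since P = $279 ≥ min AVC, the firm produces.
MC = 79 - 40Q + 6Q^2. Setting P = MC and taking the root on the rising branch gives Q* = 10.
TR = 279·10 = 2790. TC = 2197 + 790 = 2987. Profit = 2790 − 2987 = -$197.
That loss of $197 beats the $2197 the firm would lose by shutting down; producing recovers $2000 of fixed cost.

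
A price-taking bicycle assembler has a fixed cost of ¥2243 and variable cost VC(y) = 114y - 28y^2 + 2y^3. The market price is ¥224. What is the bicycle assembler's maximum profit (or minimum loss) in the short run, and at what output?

AVC = 114 - 28y + 2y^2; min AVC = ¥16 at y = 7. Since P = ¥224 ≥ min AVC, the firm produces.
MC = 114 - 56y + 6y^2. Setting P = MC and taking the root on the rising branch gives y* = 11.
TR = 224·11 = 2464. TC = 2243 + 528 = 2771. Profit = 2464 − 2771 = -¥307.
That loss of ¥307 beats the ¥2243 the firm would lose by shutting down; producing recovers ¥1936 of fixed cost.

Profit = -¥307 at y = 11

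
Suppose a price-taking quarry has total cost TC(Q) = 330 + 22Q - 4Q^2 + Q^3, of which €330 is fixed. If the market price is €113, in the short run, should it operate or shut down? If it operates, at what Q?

Produce at Q = 7

Variable cost is VC = 22Q - 4Q^2 + Q^3, so AVC = VC/Q = 22 - 4Q + Q^2 and MC = dTC/dQ = 22 - 8Q + 3Q^2.
The AVC parabola has its vertex at Q = 4/2 = 2, where AVC = 22 - 4·2 + 2^2 = €18.
Since P = €113 ≥ min AVC = €18, price covers variable cost and the firm should produce.
P = MC gives -91 - 8Q + 3Q^2 = 0, with roots -13/3 and 7. Take the larger (rising MC): Q* = 7.
Check: AVC at Q = 7 is €43 ≤ P, so revenue covers variable cost.
Profit = P·Q − TC = 113·7 − 631 = €160.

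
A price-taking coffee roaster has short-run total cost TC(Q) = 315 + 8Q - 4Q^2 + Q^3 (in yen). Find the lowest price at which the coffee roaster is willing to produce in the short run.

¥4 per unit

The shutdown price is the minimum of AVC. VC = 8Q - 4Q^2 + Q^3, so AVC = 8 - 4Q + Q^2.
dAVC/dQ = -4 + 2Q = 0 gives Q = 2. min AVC = 8 - 4·2 + 2^2 = 4.
The firm shuts down for any P below ¥4.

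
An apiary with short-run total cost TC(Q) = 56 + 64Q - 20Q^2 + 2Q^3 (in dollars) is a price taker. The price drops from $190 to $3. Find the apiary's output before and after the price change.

AVC = 64 - 20Q + 2Q^2, minimized at Q = 5 where min AVC = $14. MC = 64 - 40Q + 6Q^2.
At P = $190 ≥ min AVC, set P = MC on the rising branch: Q = 9.
At P = $3 < min AVC = $14, price no longer covers variable cost at any output, so the firm shuts down: Q = 0.

Output falls from 9 to 0 (the firm shuts down)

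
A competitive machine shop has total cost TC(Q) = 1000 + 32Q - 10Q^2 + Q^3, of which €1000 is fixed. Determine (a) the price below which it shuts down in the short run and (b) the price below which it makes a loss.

Shutdown price = €7; break-even price = €132

Shutdown price = min AVC. AVC = 32 - 10Q + Q^2, with vertex at Q = 5 and minimum €7.
ATC = 1000/Q + 32 - 10Q + Q^2. Setting dATC/dQ = −1000/Q^2 − 10 + 2Q = 0 gives Q = 10 (since 2·10^3 − 10·10^2 = 1000).
min ATC = 1000/10 + 32 − 10·10 + 10^2 = €132. That is the break-even price.
For €7 ≤ P < €132 the firm produces at a loss; below €7 it shuts down.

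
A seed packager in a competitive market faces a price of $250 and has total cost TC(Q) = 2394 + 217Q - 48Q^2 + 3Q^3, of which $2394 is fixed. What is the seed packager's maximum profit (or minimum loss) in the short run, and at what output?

AVC = 217 - 48Q + 3Q^2; min AVC = $25 at Q = 8. Since P = $250 ≥ min AVC, the firm produces.
MC = 217 - 96Q + 9Q^2. Setting P = MC and taking the root on the rising branch gives Q* = 11.
TR = 250·11 = 2750. TC = 2394 + 572 = 2966. Profit = 2750 − 2966 = -$216.
That loss of $216 beats the $2394 the firm would lose by shutting down; producing recovers $2178 of fixed cost.

Profit = -$216 at Q = 11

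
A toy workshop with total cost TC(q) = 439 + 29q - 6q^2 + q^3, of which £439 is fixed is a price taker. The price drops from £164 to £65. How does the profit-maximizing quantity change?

Output falls from 9 to 6

MC = 29 - 12q + 3q^2; the shutdown threshold is min AVC = £20 (at q = 3).
At P = £164 ≥ min AVC, set P = MC on the rising branch: q = 9.
At P = £65 ≥ min AVC, set P = MC: q = 6. The firm stays open but cuts output.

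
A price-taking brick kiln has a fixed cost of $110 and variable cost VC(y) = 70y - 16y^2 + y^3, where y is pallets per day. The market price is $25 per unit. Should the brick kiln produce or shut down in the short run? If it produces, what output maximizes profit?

Variable cost is VC = 70y - 16y^2 + y^3, so AVC = VC/y = 70 - 16y + y^2 and MC = dTC/dy = 70 - 32y + 3y^2.
AVC hits its minimum where MC = AVC, at y = 8, giving min AVC = 70 - 16·8 + 8^2 = $6.
P = $25 exceeds min AVC = $6, so the firm stays open.
P = MC gives 45 - 32y + 3y^2 = 0, with roots 5/3 and 9. Take the larger (rising MC): y* = 9.
Check: AVC at y = 9 is $7 ≤ P, so revenue covers variable cost.
Profit = P·y − TC = 25·9 − 173 = $52.

Produce at y = 9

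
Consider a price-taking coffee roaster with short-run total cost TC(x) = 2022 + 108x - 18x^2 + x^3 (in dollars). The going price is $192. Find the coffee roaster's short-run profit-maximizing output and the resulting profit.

AVC = 108 - 18x + x^2 has its minimum $27 at x = 9; price $192 clears that bar, so the firm operates.
MC = 108 - 36x + 3x^2. Setting P = MC and taking the root on the rising branch gives x* = 14.
TR = 192·14 = 2688. TC = 2022 + 728 = 2750. Profit = 2688 − 2750 = -$62.
Shutting down would mean losing the fixed cost of $2022, so operating at a loss of $62 is better by $1960.

Profit = -$62 at x = 14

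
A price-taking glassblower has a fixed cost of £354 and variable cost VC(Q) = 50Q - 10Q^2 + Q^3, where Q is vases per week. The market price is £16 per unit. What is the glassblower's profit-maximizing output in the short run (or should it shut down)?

Variable cost is VC = 50Q - 10Q^2 + Q^3, so AVC = VC/Q = 50 - 10Q + Q^2 and MC = dTC/dQ = 50 - 20Q + 3Q^2.
The AVC parabola has its vertex at Q = 10/2 = 5, where AVC = 50 - 10·5 + 5^2 = £25.
With P < min AVC (£16 < £25), every unit sold adds to the loss.
Best response: produce nothing and absorb the £354 fixed cost.

Shut down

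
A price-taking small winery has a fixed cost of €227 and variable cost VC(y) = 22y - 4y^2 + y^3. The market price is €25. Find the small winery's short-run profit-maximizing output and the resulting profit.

AVC = 22 - 4y + y^2; min AVC = €18 at y = 2. Since P = €25 ≥ min AVC, the firm produces.
With MC = 22 - 8y + 3y^2, P = MC on the upward-sloping part at y* = 3.
TR = 25·3 = 75. TC = 227 + 57 = 284. Profit = 75 − 284 = -€209.
That loss of €209 beats the €227 the firm would lose by shutting down; producing recovers €18 of fixed cost.

Profit = -€209 at y = 3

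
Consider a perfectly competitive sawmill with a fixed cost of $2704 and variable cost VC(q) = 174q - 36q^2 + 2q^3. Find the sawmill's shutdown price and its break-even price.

Shutdown price = min AVC. AVC = 174 - 36q + 2q^2, with vertex at q = 9 and minimum $12.
ATC = 2704/q + 174 - 36q + 2q^2. Setting dATC/dq = −2704/q^2 − 36 + 4q = 0 gives q = 13 (since 4·13^3 − 36·13^2 = 2704).
min ATC = 2704/13 + 174 − 36·13 + 2·13^2 = $252. That is the break-even price.
For $12 ≤ P < $252 the firm produces at a loss; below $12 it shuts down.

Shutdown price = $12; break-even price = $252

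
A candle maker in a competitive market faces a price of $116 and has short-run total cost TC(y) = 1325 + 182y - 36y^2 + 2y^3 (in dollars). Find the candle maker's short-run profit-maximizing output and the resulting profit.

AVC = 182 - 36y + 2y^2; min AVC = $20 at y = 9. Since P = $116 ≥ min AVC, the firm produces.
MC = 182 - 72y + 6y^2. Setting P = MC and taking the root on the rising branch gives y* = 11.
TR = 116·11 = 1276. TC = 1325 + 308 = 1633. Profit = 1276 − 1633 = -$357.
By producing, the firm covers all variable cost plus $968 of fixed cost; shutting down would lose the full $1325.

Profit = -$357 at y = 11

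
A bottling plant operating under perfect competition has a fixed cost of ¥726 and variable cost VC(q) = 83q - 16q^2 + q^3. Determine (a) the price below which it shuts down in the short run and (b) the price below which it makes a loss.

Shutdown price = ¥19; break-even price = ¥94

AVC = 83 - 16q + q^2; minimized at q = 8, giving min AVC = ¥19. That is the shutdown price.
ATC = 726/q + 83 - 16q + q^2. Setting dATC/dq = −726/q^2 − 16 + 2q = 0 gives q = 11 (since 2·11^3 − 16·11^2 = 726).
min ATC = 726/11 + 83 − 16·11 + 11^2 = ¥94. That is the break-even price.
Between these two prices the firm operates at a loss; above ¥94 it earns a profit.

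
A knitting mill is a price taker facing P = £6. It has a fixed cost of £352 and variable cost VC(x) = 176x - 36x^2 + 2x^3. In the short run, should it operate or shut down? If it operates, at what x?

Shut down

Variable cost is VC = 176x - 36x^2 + 2x^3, so AVC = VC/x = 176 - 36x + 2x^2 and MC = dTC/dx = 176 - 72x + 6x^2.
AVC hits its minimum where MC = AVC, at x = 9, giving min AVC = 176 - 36·9 + 2·9^2 = £14.
P = £6 lies below min AVC = £14; no output level covers variable cost.
Best response: produce nothing and absorb the £352 fixed cost.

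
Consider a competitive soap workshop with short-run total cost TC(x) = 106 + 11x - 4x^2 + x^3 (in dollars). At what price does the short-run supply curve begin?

Short-run supply begins at min AVC. From VC = 11x - 4x^2 + x^3, AVC = 11 - 4x + x^2.
At the minimum of AVC, MC = AVC. MC = 11 - 8x + 3x^2; setting MC = AVC gives 2x^2 - 4x = 0, so x = 2. min AVC = 7.
The firm shuts down for any P below $7.

$7 per unit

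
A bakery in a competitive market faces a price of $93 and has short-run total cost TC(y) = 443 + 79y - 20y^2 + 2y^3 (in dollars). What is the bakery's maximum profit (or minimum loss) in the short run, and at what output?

Profit = -$51 at y = 7

AVC = 79 - 20y + 2y^2 has its minimum $29 at y = 5; price $93 clears that bar, so the firm operates.
MC = 79 - 40y + 6y^2. Setting P = MC and taking the root on the rising branch gives y* = 7.
TR = 93·7 = 651. TC = 443 + 259 = 702. Profit = 651 − 702 = -$51.
Shutting down would mean losing the fixed cost of $443, so operating at a loss of $51 is better by $392.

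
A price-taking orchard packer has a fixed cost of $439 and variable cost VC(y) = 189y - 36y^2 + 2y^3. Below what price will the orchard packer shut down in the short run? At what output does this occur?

The shutdown price is the minimum of AVC. VC = 189y - 36y^2 + 2y^3, so AVC = 189 - 36y + 2y^2.
dAVC/dy = -36 + 4y = 0 gives y = 9. min AVC = 189 - 36·9 + 2·9^2 = 27.
So the shutdown price is $27.

$27 per unit, at y = 9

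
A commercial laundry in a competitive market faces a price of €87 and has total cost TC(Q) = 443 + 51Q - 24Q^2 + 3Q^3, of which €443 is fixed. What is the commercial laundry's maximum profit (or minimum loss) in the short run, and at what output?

Profit = -€11 at Q = 6

AVC = 51 - 24Q + 3Q^2; min AVC = €3 at Q = 4. Since P = €87 ≥ min AVC, the firm produces.
MC = 51 - 48Q + 9Q^2. Setting P = MC and taking the root on the rising branch gives Q* = 6.
TR = 87·6 = 522. TC = 443 + 90 = 533. Profit = 522 − 533 = -€11.
By producing, the firm covers all variable cost plus €432 of fixed cost; shutting down would lose the full €443.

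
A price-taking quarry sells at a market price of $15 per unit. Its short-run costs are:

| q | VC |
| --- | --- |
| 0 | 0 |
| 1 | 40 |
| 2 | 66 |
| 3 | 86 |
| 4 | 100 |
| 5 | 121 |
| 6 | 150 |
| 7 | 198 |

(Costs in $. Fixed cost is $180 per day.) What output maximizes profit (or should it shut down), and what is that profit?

Compute π = P·q − TC at each output: q=0: -180; q=1: -205; q=2: -216; q=3: -221; q=4: -220; q=5: -226; q=6: -240; q=7: -273.
Profit is highest at q = 0. Equivalently, the lowest AVC in the table is 121/5 ≈ $24.20 at q = 5, and P = $15 falls below it — price never covers variable cost, so the firm shuts down and loses only its fixed cost.

q = 0 (shut down); profit = -$180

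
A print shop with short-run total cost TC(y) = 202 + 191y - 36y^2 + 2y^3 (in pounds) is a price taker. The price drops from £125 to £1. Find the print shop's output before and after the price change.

Output falls from 11 to 0 (the firm shuts down)

AVC = 191 - 36y + 2y^2, minimized at y = 9 where min AVC = £29. MC = 191 - 72y + 6y^2.
At P = £125 ≥ min AVC, set P = MC on the rising branch: y = 11.
At P = £1 < min AVC = £29, price no longer covers variable cost at any output, so the firm shuts down: y = 0.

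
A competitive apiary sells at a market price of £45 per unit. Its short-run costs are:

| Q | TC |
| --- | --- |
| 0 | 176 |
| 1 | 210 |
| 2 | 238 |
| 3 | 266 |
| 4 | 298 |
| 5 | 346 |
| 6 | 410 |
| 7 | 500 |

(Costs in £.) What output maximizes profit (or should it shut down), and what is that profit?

Q = 4; profit = -£118

Profit at each row (π = 45Q − TC): Q=0: -176; Q=1: -165; Q=2: -148; Q=3: -131; Q=4: -118; Q=5: -121; Q=6: -140; Q=7: -185.
Profit is maximized at Q = 4. AVC there is 122/4 = £30.50 ≤ P, so producing beats shutting down (which would give -£176).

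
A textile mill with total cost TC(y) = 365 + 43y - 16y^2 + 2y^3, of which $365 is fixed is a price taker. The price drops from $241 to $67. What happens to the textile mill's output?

Output falls from 9 to 6

MC = 43 - 32y + 6y^2; the shutdown threshold is min AVC = $11 (at y = 4).
With P = $241 above the shutdown price, P = MC gives y = 9.
At P = $67 ≥ min AVC, set P = MC: y = 6. The firm stays open but cuts output.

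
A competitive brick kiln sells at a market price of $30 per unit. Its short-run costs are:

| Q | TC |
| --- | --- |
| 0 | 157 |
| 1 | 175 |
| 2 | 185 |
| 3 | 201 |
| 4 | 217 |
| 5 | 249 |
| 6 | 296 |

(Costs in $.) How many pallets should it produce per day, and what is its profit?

Tabulate TR − TC: Q=0: -157; Q=1: -145; Q=2: -125; Q=3: -111; Q=4: -97; Q=5: -99; Q=6: -116.
Profit is maximized at Q = 4. AVC there is 60/4 = $15 ≤ P, so producing beats shutting down (which would give -$157).

Q = 4; profit = -$97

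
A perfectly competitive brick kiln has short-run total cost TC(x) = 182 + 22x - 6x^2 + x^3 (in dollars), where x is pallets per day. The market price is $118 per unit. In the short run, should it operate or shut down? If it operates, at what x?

Produce at x = 8

Variable cost is VC = 22x - 6x^2 + x^3, so AVC = VC/x = 22 - 6x + x^2 and MC = dTC/dx = 22 - 12x + 3x^2.
AVC is minimized where dAVC/dx = -6 + 2x = 0, at x = 3; min AVC = 22 - 6·3 + 3^2 = $13.
Since P = $118 ≥ min AVC = $13, price covers variable cost and the firm should produce.
Solving P = MC: -96 - 12x + 3x^2 = 0 ⇒ x = -4 or 8. On the upward-sloping branch, x* = 8.
Check: AVC at x = 8 is $38 ≤ P, so revenue covers variable cost.
Profit = P·x − TC = 118·8 − 486 = $458.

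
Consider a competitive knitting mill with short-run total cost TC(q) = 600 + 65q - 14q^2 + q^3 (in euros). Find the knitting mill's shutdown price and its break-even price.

Shutdown price = min AVC. AVC = 65 - 14q + q^2, with vertex at q = 7 and minimum €16.
ATC = 600/q + 65 - 14q + q^2. Setting dATC/dq = −600/q^2 − 14 + 2q = 0 gives q = 10 (since 2·10^3 − 14·10^2 = 600).
min ATC = 600/10 + 65 − 14·10 + 10^2 = €85. That is the break-even price.
For €16 ≤ P < €85 the firm produces at a loss; below €16 it shuts down.

Shutdown price = €16; break-even price = €85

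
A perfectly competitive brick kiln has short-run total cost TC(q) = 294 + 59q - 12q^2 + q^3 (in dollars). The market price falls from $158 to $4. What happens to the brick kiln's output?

Output falls from 11 to 0 (the firm shuts down)

MC = 59 - 24q + 3q^2; the shutdown threshold is min AVC = $23 (at q = 6).
With P = $158 above the shutdown price, P = MC gives q = 11.
At P = $4 < min AVC = $23, price no longer covers variable cost at any output, so the firm shuts down: q = 0.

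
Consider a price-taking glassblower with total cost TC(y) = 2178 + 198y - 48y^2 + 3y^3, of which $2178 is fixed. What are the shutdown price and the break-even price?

Shutdown price = $6; break-even price = $231

AVC = 198 - 48y + 3y^2; minimized at y = 8, giving min AVC = $6. That is the shutdown price.
ATC = 2178/y + 198 - 48y + 3y^2. Setting dATC/dy = −2178/y^2 − 48 + 6y = 0 gives y = 11 (since 6·11^3 − 48·11^2 = 2178).
min ATC = 2178/11 + 198 − 48·11 + 3·11^2 = $231. That is the break-even price.
For $6 ≤ P < $231 the firm produces at a loss; below $6 it shuts down.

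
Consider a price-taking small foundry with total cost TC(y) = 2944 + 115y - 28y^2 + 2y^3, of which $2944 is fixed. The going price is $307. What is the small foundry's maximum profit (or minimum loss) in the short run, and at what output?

AVC = 115 - 28y + 2y^2; min AVC = $17 at y = 7. Since P = $307 ≥ min AVC, the firm produces.
MC = 115 - 56y + 6y^2. Setting P = MC and taking the root on the rising branch gives y* = 12.
TR = 307·12 = 3684. TC = 2944 + 804 = 3748. Profit = 3684 − 3748 = -$64.
By producing, the firm covers all variable cost plus $2880 of fixed cost; shutting down would lose the full $2944.

Profit = -$64 at y = 12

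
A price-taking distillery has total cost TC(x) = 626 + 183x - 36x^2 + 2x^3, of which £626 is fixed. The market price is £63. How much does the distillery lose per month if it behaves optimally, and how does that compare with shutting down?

Profit = -£226 at x = 10

AVC = 183 - 36x + 2x^2; min AVC = £21 at x = 9. Since P = £63 ≥ min AVC, the firm produces.
With MC = 183 - 72x + 6x^2, P = MC on the upward-sloping part at x* = 10.
TR = 63·10 = 630. TC = 626 + 230 = 856. Profit = 630 − 856 = -£226.
By producing, the firm covers all variable cost plus £400 of fixed cost; shutting down would lose the full £626.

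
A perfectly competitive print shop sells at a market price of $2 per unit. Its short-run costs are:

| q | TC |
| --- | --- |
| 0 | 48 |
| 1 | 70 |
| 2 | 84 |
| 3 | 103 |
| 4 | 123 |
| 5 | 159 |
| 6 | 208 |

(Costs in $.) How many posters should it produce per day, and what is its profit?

Compute π = P·q − TC at each output: q=0: -48; q=1: -68; q=2: -80; q=3: -97; q=4: -115; q=5: -149; q=6: -196.
Profit is highest at q = 0. Equivalently, the lowest AVC in the table is 36/2 ≈ $18 at q = 2, and P = $2 falls below it — price never covers variable cost, so the firm shuts down and loses only its fixed cost.

q = 0 (shut down); profit = -$48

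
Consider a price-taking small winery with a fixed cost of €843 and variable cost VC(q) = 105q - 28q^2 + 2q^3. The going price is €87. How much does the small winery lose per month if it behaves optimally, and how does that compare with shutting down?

AVC = 105 - 28q + 2q^2; min AVC = €7 at q = 7. Since P = €87 ≥ min AVC, the firm produces.
With MC = 105 - 56q + 6q^2, P = MC on the upward-sloping part at q* = 9.
TR = 87·9 = 783. TC = 843 + 135 = 978. Profit = 783 − 978 = -€195.
Shutting down would mean losing the fixed cost of €843, so operating at a loss of €195 is better by €648.

Profit = -€195 at q = 9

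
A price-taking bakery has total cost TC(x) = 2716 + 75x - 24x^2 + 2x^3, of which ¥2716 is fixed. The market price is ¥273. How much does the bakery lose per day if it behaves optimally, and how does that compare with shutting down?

Profit = -¥296 at x = 11

AVC = 75 - 24x + 2x^2 has its minimum ¥3 at x = 6; price ¥273 clears that bar, so the firm operates.
With MC = 75 - 48x + 6x^2, P = MC on the upward-sloping part at x* = 11.
TR = 273·11 = 3003. TC = 2716 + 583 = 3299. Profit = 3003 − 3299 = -¥296.
By producing, the firm covers all variable cost plus ¥2420 of fixed cost; shutting down would lose the full ¥2716.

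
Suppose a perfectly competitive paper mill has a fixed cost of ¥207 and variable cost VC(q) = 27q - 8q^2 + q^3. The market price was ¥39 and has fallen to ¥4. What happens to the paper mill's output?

MC = 27 - 16q + 3q^2; the shutdown threshold is min AVC = ¥11 (at q = 4).
At P = ¥39 ≥ min AVC, set P = MC on the rising branch: q = 6.
At P = ¥4 < min AVC = ¥11, price no longer covers variable cost at any output, so the firm shuts down: q = 0.

Output falls from 6 to 0 (the firm shuts down)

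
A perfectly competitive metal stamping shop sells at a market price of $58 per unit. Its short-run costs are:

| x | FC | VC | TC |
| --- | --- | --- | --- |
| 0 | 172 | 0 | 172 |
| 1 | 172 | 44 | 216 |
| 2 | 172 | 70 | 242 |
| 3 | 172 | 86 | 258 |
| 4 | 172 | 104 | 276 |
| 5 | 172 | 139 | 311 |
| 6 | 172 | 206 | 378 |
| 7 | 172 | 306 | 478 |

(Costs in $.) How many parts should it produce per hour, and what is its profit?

Compute π = P·x − TC at each output: x=0: -172; x=1: -158; x=2: -126; x=3: -84; x=4: -44; x=5: -21; x=6: -30; x=7: -72.
Profit is maximized at x = 5. AVC there is 139/5 = $27.80 ≤ P, so producing beats shutting down (which would give -$172).

x = 5; profit = -$21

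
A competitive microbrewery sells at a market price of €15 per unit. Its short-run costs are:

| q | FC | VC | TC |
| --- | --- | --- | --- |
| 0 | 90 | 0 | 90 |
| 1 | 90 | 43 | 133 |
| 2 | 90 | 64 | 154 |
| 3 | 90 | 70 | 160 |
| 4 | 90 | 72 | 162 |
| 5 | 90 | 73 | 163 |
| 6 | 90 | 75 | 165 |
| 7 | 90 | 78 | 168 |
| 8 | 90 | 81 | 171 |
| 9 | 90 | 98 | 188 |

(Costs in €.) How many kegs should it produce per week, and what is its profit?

Profit at each row (π = 15q − TC): q=0: -90; q=1: -118; q=2: -124; q=3: -115; q=4: -102; q=5: -88; q=6: -75; q=7: -63; q=8: -51; q=9: -53.
Profit is maximized at q = 8. AVC there is 81/8 = €10.12 ≤ P, so producing beats shutting down (which would give -€90).

q = 8; profit = -€51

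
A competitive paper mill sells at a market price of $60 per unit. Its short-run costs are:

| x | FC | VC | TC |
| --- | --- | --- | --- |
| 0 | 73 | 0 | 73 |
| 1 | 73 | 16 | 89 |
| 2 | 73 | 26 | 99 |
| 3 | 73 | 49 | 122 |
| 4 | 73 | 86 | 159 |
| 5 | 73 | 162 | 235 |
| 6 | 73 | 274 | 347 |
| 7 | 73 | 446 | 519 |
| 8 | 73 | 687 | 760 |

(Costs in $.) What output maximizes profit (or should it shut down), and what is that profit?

Tabulate TR − TC: x=0: -73; x=1: -29; x=2: 21; x=3: 58; x=4: 81; x=5: 65; x=6: 13; x=7: -99; x=8: -280.
Profit is maximized at x = 4. AVC there is 86/4 = $21.50 ≤ P, so producing beats shutting down (which would give -$73).

x = 4; profit = $81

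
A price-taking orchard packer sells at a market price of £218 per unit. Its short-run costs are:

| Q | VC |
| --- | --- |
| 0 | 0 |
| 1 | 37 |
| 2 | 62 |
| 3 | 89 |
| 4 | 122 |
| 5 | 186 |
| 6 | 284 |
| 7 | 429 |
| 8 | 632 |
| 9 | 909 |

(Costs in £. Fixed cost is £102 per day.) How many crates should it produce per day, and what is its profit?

Tabulate TR − TC: Q=0: -102; Q=1: 79; Q=2: 272; Q=3: 463; Q=4: 648; Q=5: 802; Q=6: 922; Q=7: 995; Q=8: 1010; Q=9: 951.
Profit is maximized at Q = 8. AVC there is 632/8 = £79 ≤ P, so producing beats shutting down (which would give -£102).

Q = 8; profit = £1010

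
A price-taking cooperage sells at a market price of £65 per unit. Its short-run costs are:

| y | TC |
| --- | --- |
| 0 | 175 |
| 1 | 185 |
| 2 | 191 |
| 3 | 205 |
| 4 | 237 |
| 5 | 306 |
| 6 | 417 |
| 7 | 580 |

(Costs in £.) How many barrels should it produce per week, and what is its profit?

y = 4; profit = £23

Profit at each row (π = 65y − TC): y=0: -175; y=1: -120; y=2: -61; y=3: -10; y=4: 23; y=5: 19; y=6: -27; y=7: -125.
Profit is maximized at y = 4. AVC there is 62/4 = £15.50 ≤ P, so producing beats shutting down (which would give -£175).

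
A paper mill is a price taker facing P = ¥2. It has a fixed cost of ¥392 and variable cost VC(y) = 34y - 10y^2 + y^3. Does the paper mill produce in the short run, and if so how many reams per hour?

Shut down

From TC, MC = TC'(y) = 34 - 20y + 3y^2 and AVC = VC/y = 34 - 10y + y^2.
AVC hits its minimum where MC = AVC, at y = 5, giving min AVC = 34 - 10·5 + 5^2 = ¥9.
Since P = ¥2 < min AVC = ¥9, price fails to cover variable cost at any output.
Shutting down limits the loss to fixed cost, ¥392.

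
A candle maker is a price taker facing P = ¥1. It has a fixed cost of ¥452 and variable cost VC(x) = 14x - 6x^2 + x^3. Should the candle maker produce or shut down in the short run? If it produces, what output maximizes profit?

From TC, MC = TC'(x) = 14 - 12x + 3x^2 and AVC = VC/x = 14 - 6x + x^2.
The AVC parabola has its vertex at x = 6/2 = 3, where AVC = 14 - 6·3 + 3^2 = ¥5.
With P < min AVC (¥1 < ¥5), every unit sold adds to the loss.
Best response: produce nothing and absorb the ¥452 fixed cost.

Shut down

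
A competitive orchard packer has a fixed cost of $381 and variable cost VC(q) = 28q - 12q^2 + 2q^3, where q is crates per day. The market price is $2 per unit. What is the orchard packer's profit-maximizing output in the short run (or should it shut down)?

Strip out fixed cost: VC = 28q - 12q^2 + 2q^3. Then AVC = 28 - 12q + 2q^2 and MC = 28 - 24q + 6q^2.
AVC hits its minimum where MC = AVC, at q = 3, giving min AVC = 28 - 12·3 + 2·3^2 = $10.
P = $2 lies below min AVC = $10; no output level covers variable cost.
Shutting down limits the loss to fixed cost, $381.

Shut down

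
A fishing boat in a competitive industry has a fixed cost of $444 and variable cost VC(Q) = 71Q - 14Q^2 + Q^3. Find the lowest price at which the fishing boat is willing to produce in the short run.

The firm shuts down when price falls below the minimum of average variable cost. AVC = VC/Q = 71 - 14Q + Q^2.
dAVC/dQ = -14 + 2Q = 0 gives Q = 7. min AVC = 71 - 14·7 + 7^2 = 22.
The firm shuts down for any P below $22.

$22 per unit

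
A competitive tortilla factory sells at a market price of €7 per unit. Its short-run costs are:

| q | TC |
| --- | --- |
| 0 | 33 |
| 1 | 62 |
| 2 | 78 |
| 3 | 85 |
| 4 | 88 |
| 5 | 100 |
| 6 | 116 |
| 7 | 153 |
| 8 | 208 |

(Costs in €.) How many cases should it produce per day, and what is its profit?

q = 0 (shut down); profit = -€33

Compute π = P·q − TC at each output: q=0: -33; q=1: -55; q=2: -64; q=3: -64; q=4: -60; q=5: -65; q=6: -74; q=7: -104; q=8: -152.
Profit is highest at q = 0. Equivalently, the lowest AVC in the table is 67/5 ≈ €13.40 at q = 5, and P = €7 falls below it — price never covers variable cost, so the firm shuts down and loses only its fixed cost.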